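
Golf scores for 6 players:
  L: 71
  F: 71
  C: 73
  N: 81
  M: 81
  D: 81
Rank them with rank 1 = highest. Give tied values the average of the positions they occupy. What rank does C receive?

4

Sorted (descending): 81, 81, 81, 73, 71, 71
The 3 values of 81 occupy positions 1–3 → average rank 2.
The 2 values of 71 occupy positions 5–6 → average rank (5+6)/2 = 5.5.
C has value 73 → rank 4.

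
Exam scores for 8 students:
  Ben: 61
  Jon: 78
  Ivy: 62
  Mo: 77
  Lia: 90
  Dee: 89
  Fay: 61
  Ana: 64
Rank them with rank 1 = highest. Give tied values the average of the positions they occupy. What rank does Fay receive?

Sorted (descending): 90, 89, 78, 77, 64, 62, 61, 61
The 2 values of 61 occupy positions 7–8 → average rank (7+8)/2 = 7.5.
Fay has value 61 → rank 7.5.

7.5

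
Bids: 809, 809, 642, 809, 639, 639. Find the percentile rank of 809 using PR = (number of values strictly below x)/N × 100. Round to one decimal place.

50.0

N = 6.
Strictly below 809: 3. Equal to 809: 3.
PR = 3/6 × 100 = 50.0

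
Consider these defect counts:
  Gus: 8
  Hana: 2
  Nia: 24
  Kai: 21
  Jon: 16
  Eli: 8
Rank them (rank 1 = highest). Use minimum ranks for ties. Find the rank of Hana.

Sorted (descending): 24, 21, 16, 8, 8, 2
The 2 values of 8 occupy positions 4–5 → each gets rank 4.
Hana has value 2 → rank 6.

6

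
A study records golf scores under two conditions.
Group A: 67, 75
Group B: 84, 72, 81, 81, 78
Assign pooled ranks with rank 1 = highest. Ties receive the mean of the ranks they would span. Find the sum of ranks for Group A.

Sorted (descending): 84, 81, 81, 78, 75, 72, 67
The 2 values of 81 occupy positions 2–3 → average rank (2+3)/2 = 2.5.
Group A values → pooled ranks: 67→7, 75→5
Rank sum = 7 + 5 = 12

12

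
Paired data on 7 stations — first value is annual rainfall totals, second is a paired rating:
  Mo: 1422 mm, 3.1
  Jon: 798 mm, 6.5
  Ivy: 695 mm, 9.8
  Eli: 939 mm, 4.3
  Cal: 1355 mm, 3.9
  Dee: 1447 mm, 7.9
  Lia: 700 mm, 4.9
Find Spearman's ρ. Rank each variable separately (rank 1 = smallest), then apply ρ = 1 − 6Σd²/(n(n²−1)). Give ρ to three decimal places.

-0.429

Ranks of variable 1: 6, 3, 1, 4, 5, 7, 2
Ranks of variable 2: 1, 5, 7, 3, 2, 6, 4
d = r₁ − r₂: 5, -2, -6, 1, 3, 1, -2
d²: 25, 4, 36, 1, 9, 1, 4; Σd² = 80
ρ = 1 − 6·80/(7·48) = 1 − 480/336 = -0.429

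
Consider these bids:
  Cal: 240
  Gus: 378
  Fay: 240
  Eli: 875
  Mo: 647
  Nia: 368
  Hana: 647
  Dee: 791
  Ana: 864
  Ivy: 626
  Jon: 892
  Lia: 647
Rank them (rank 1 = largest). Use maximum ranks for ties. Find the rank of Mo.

Sorted (descending): 892, 875, 864, 791, 647, 647, 647, 626, 378, 368, 240, 240
The 3 values of 647 occupy positions 5–7 → each gets rank 7.
The 2 values of 240 occupy positions 11–12 → each gets rank 12.
Mo has value 647 → rank 7.

7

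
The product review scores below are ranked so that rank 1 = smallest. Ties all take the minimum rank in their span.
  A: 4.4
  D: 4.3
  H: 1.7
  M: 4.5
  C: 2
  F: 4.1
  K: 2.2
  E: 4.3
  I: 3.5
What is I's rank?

4

Sorted (ascending): 1.7, 2, 2.2, 3.5, 4.1, 4.3, 4.3, 4.4, 4.5
The 2 values of 4.3 occupy positions 6–7 → each gets rank 6.
I has value 3.5 → rank 4.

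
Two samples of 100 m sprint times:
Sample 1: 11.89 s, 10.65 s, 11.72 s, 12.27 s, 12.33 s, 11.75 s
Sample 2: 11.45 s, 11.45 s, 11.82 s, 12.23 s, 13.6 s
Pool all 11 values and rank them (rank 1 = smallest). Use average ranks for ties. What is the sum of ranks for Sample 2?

30

Sorted (ascending): 10.65, 11.45, 11.45, 11.72, 11.75, 11.82, 11.89, 12.23, 12.27, 12.33, 13.6
The 2 values of 11.45 occupy positions 2–3 → average rank (2+3)/2 = 2.5.
Sample 2 values → pooled ranks: 11.45→2.5, 11.45→2.5, 11.82→6, 12.23→8, 13.6→11
Rank sum = 2.5 + 2.5 + 6 + 8 + 11 = 30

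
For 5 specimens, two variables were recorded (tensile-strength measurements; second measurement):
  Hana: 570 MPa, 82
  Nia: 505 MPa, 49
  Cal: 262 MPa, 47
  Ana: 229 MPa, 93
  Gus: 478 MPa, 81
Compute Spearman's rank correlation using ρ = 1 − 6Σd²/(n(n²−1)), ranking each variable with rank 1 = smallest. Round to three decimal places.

-0.100

Ranks of variable 1: 5, 4, 2, 1, 3
Ranks of variable 2: 4, 2, 1, 5, 3
d = r₁ − r₂: 1, 2, 1, -4, 0
d²: 1, 4, 1, 16, 0; Σd² = 22
ρ = 1 − 6·22/(5·24) = 1 − 132/120 = -0.100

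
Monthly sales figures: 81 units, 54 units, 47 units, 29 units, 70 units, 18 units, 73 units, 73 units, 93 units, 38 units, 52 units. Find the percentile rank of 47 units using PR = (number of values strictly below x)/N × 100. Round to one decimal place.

27.3

N = 11.
Strictly below 47: 3. Equal to 47: 1.
PR = 3/11 × 100 = 27.3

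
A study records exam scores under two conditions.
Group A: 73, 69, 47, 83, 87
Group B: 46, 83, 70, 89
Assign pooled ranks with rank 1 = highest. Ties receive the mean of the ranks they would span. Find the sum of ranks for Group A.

Sorted (descending): 89, 87, 83, 83, 73, 70, 69, 47, 46
The 2 values of 83 occupy positions 3–4 → average rank (3+4)/2 = 3.5.
Group A values → pooled ranks: 73→5, 69→7, 47→8, 83→3.5, 87→2
Rank sum = 5 + 7 + 8 + 3.5 + 2 = 25.5

25.5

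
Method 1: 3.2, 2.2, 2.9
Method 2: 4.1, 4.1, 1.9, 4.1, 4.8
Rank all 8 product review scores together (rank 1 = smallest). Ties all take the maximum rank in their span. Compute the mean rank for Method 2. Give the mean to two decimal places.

6.00

Sorted (ascending): 1.9, 2.2, 2.9, 3.2, 4.1, 4.1, 4.1, 4.8
The 3 values of 4.1 occupy positions 5–7 → each gets rank 7.
Method 2 values → pooled ranks: 4.1→7, 4.1→7, 1.9→1, 4.1→7, 4.8→8
Mean rank = (7 + 7 + 1 + 7 + 8) / 5 = 6.00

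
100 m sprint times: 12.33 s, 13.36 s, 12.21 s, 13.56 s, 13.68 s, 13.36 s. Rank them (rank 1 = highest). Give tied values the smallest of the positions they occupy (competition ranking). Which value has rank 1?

Sorted (descending): 13.68, 13.56, 13.36, 13.36, 12.33, 12.21
The 2 values of 13.36 occupy positions 3–4 → each gets rank 3.
Rank 1 → value 13.68.

13.68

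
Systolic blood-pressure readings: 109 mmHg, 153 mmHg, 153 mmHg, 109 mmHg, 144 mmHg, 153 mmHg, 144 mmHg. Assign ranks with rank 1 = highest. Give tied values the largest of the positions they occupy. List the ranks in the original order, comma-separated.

Sorted (descending): 153, 153, 153, 144, 144, 109, 109
The 3 values of 153 occupy positions 1–3 → each gets rank 3.
The 2 values of 144 occupy positions 4–5 → each gets rank 5.
The 2 values of 109 occupy positions 6–7 → each gets rank 7.

7, 3, 3, 7, 5, 3, 5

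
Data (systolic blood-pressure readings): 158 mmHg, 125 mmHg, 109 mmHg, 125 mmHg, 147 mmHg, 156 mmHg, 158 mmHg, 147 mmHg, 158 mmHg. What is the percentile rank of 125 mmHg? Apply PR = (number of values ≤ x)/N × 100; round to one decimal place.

N = 9.
Strictly below 125: 1. Equal to 125: 2.
PR = 3/9 × 100 = 33.3

33.3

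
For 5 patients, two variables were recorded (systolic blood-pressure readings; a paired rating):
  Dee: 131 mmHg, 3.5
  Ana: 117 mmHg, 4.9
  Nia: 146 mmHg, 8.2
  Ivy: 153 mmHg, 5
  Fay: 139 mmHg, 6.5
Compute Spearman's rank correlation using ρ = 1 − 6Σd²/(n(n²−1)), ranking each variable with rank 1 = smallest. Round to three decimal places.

0.600

Ranks of variable 1: 2, 1, 4, 5, 3
Ranks of variable 2: 1, 2, 5, 3, 4
d = r₁ − r₂: 1, -1, -1, 2, -1
d²: 1, 1, 1, 4, 1; Σd² = 8
ρ = 1 − 6·8/(5·24) = 1 − 48/120 = 0.600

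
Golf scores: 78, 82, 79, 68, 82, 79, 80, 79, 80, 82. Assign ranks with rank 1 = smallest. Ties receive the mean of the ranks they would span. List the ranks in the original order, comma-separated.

Sorted (ascending): 68, 78, 79, 79, 79, 80, 80, 82, 82, 82
The 3 values of 79 occupy positions 3–5 → average rank 4.
The 2 values of 80 occupy positions 6–7 → average rank (6+7)/2 = 6.5.
The 3 values of 82 occupy positions 8–10 → average rank 9.

2, 9, 4, 1, 9, 4, 6.5, 4, 6.5, 9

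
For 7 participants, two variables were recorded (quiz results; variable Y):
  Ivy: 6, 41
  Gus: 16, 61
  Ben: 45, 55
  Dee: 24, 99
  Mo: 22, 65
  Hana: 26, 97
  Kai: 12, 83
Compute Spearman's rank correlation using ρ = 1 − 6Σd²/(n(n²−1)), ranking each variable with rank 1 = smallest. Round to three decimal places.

Ranks of variable 1: 1, 3, 7, 5, 4, 6, 2
Ranks of variable 2: 1, 3, 2, 7, 4, 6, 5
d = r₁ − r₂: 0, 0, 5, -2, 0, 0, -3
d²: 0, 0, 25, 4, 0, 0, 9; Σd² = 38
ρ = 1 − 6·38/(7·48) = 1 − 228/336 = 0.321

0.321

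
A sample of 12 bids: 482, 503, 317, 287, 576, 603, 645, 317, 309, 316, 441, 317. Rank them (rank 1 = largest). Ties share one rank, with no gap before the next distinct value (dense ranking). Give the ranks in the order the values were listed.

5, 4, 7, 10, 3, 2, 1, 7, 9, 8, 6, 7

Sorted (descending): 645, 603, 576, 503, 482, 441, 317, 317, 317, 316, 309, 287
The 3 values of 317 share dense rank 7.
Remaining distinct values take the next consecutive integers.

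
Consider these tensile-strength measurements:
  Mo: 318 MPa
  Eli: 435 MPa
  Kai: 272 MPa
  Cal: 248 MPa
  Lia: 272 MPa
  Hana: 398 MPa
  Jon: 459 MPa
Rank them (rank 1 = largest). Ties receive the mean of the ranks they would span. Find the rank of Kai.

Sorted (descending): 459, 435, 398, 318, 272, 272, 248
The 2 values of 272 occupy positions 5–6 → average rank (5+6)/2 = 5.5.
Kai has value 272 MPa → rank 5.5.

5.5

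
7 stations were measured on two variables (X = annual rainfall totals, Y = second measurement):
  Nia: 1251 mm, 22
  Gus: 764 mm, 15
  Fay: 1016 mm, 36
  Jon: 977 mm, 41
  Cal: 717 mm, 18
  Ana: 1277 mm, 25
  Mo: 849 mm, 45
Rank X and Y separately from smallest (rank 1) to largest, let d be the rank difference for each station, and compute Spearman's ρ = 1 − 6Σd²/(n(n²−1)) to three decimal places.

Ranks of variable 1: 6, 2, 5, 4, 1, 7, 3
Ranks of variable 2: 3, 1, 5, 6, 2, 4, 7
d = r₁ − r₂: 3, 1, 0, -2, -1, 3, -4
d²: 9, 1, 0, 4, 1, 9, 16; Σd² = 40
ρ = 1 − 6·40/(7·48) = 1 − 240/336 = 0.286

0.286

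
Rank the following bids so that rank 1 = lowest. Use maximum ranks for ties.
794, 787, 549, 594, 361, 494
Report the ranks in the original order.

Sorted (ascending): 361, 494, 549, 594, 787, 794
No ties — each value takes its position as its rank.

6, 5, 3, 4, 1, 2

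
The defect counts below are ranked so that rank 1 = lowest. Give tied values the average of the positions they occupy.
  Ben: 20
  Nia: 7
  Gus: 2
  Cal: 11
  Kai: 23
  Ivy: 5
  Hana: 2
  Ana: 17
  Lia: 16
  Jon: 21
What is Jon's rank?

Sorted (ascending): 2, 2, 5, 7, 11, 16, 17, 20, 21, 23
The 2 values of 2 occupy positions 1–2 → average rank (1+2)/2 = 1.5.
Jon has value 21 → rank 9.

9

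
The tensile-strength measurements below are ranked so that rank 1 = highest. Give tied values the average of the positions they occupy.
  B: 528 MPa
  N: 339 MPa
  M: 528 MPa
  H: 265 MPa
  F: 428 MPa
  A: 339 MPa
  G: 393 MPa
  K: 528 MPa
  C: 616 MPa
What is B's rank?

Sorted (descending): 616, 528, 528, 528, 428, 393, 339, 339, 265
The 3 values of 528 occupy positions 2–4 → average rank 3.
The 2 values of 339 occupy positions 7–8 → average rank (7+8)/2 = 7.5.
B has value 528 MPa → rank 3.

3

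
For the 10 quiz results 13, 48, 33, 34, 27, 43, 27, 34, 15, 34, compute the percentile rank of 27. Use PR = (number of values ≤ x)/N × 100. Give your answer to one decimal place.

N = 10.
Strictly below 27: 2. Equal to 27: 2.
PR = 4/10 × 100 = 40.0

40.0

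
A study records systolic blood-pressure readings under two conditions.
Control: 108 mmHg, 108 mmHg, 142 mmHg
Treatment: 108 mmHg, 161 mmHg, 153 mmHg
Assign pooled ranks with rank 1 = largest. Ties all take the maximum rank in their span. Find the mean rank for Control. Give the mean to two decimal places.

Sorted (descending): 161, 153, 142, 108, 108, 108
The 3 values of 108 occupy positions 4–6 → each gets rank 6.
Control values → pooled ranks: 108→6, 108→6, 142→3
Mean rank = (6 + 6 + 3) / 3 = 5.00

5.00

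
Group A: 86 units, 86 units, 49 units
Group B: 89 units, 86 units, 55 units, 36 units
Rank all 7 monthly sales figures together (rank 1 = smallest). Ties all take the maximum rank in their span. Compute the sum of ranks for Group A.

14

Sorted (ascending): 36, 49, 55, 86, 86, 86, 89
The 3 values of 86 occupy positions 4–6 → each gets rank 6.
Group A values → pooled ranks: 86→6, 86→6, 49→2
Rank sum = 6 + 6 + 2 = 14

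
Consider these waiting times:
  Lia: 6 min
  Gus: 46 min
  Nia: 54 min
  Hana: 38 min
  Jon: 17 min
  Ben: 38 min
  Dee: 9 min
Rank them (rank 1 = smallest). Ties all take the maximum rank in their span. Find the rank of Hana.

Sorted (ascending): 6, 9, 17, 38, 38, 46, 54
The 2 values of 38 occupy positions 4–5 → each gets rank 5.
Hana has value 38 min → rank 5.

5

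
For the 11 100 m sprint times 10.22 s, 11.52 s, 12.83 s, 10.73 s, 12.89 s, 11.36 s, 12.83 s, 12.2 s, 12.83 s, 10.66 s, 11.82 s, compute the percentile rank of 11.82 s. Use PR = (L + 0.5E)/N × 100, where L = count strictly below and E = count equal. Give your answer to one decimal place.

N = 11.
Strictly below 11.82: 5. Equal to 11.82: 1.
PR = (5 + 0.5·1)/11 × 100 = 50.0

50.0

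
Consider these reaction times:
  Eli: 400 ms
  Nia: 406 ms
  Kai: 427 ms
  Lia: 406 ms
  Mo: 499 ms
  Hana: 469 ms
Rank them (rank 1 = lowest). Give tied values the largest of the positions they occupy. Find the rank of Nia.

Sorted (ascending): 400, 406, 406, 427, 469, 499
The 2 values of 406 occupy positions 2–3 → each gets rank 3.
Nia has value 406 ms → rank 3.

3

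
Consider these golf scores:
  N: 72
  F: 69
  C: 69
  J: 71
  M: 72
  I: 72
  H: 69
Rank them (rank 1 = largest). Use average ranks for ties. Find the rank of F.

6

Sorted (descending): 72, 72, 72, 71, 69, 69, 69
The 3 values of 72 occupy positions 1–3 → average rank 2.
The 3 values of 69 occupy positions 5–7 → average rank 6.
F has value 69 → rank 6.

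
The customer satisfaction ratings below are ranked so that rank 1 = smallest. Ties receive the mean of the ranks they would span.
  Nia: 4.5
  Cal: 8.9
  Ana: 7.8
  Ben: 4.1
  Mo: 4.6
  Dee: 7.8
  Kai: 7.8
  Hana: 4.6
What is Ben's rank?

1

Sorted (ascending): 4.1, 4.5, 4.6, 4.6, 7.8, 7.8, 7.8, 8.9
The 2 values of 4.6 occupy positions 3–4 → average rank (3+4)/2 = 3.5.
The 3 values of 7.8 occupy positions 5–7 → average rank 6.
Ben has value 4.1 → rank 1.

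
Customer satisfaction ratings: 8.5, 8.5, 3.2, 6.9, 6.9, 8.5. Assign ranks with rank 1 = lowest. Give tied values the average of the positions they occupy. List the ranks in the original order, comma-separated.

Sorted (ascending): 3.2, 6.9, 6.9, 8.5, 8.5, 8.5
The 2 values of 6.9 occupy positions 2–3 → average rank (2+3)/2 = 2.5.
The 3 values of 8.5 occupy positions 4–6 → average rank 5.

5, 5, 1, 2.5, 2.5, 5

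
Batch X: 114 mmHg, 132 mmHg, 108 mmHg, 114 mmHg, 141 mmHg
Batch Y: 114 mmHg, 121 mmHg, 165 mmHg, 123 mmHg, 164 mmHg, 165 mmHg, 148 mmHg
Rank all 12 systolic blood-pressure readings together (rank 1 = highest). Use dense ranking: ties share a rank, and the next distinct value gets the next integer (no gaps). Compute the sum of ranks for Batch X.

Sorted (descending): 165, 165, 164, 148, 141, 132, 123, 121, 114, 114, 114, 108
The 2 values of 165 share dense rank 1.
The 3 values of 114 share dense rank 8.
Remaining distinct values take the next consecutive integers.
Batch X values → pooled ranks: 114→8, 132→5, 108→9, 114→8, 141→4
Rank sum = 8 + 5 + 9 + 8 + 4 = 34

34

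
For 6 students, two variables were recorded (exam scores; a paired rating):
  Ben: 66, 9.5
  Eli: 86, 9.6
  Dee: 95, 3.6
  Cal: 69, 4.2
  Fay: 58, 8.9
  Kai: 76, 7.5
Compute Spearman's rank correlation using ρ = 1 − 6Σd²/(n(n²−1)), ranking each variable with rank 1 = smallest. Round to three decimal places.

-0.314

Ranks of variable 1: 2, 5, 6, 3, 1, 4
Ranks of variable 2: 5, 6, 1, 2, 4, 3
d = r₁ − r₂: -3, -1, 5, 1, -3, 1
d²: 9, 1, 25, 1, 9, 1; Σd² = 46
ρ = 1 − 6·46/(6·35) = 1 − 276/210 = -0.314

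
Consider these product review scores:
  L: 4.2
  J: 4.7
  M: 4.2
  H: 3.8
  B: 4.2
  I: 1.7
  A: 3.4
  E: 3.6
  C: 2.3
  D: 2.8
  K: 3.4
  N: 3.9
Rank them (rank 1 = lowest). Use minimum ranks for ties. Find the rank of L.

Sorted (ascending): 1.7, 2.3, 2.8, 3.4, 3.4, 3.6, 3.8, 3.9, 4.2, 4.2, 4.2, 4.7
The 2 values of 3.4 occupy positions 4–5 → each gets rank 4.
The 3 values of 4.2 occupy positions 9–11 → each gets rank 9.
L has value 4.2 → rank 9.

9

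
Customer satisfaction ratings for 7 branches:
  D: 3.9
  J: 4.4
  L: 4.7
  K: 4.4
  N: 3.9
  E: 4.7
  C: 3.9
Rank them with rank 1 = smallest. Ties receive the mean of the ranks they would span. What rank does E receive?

Sorted (ascending): 3.9, 3.9, 3.9, 4.4, 4.4, 4.7, 4.7
The 3 values of 3.9 occupy positions 1–3 → average rank 2.
The 2 values of 4.4 occupy positions 4–5 → average rank (4+5)/2 = 4.5.
The 2 values of 4.7 occupy positions 6–7 → average rank (6+7)/2 = 6.5.
E has value 4.7 → rank 6.5.

6.5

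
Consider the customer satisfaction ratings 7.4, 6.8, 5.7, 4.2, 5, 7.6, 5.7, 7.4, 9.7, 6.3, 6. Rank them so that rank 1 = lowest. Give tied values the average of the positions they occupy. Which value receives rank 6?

6.3

Sorted (ascending): 4.2, 5, 5.7, 5.7, 6, 6.3, 6.8, 7.4, 7.4, 7.6, 9.7
The 2 values of 5.7 occupy positions 3–4 → average rank (3+4)/2 = 3.5.
The 2 values of 7.4 occupy positions 8–9 → average rank (8+9)/2 = 8.5.
Rank 6 → value 6.3.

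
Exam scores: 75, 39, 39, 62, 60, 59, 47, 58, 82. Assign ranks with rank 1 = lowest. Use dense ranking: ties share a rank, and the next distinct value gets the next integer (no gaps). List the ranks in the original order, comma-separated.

Sorted (ascending): 39, 39, 47, 58, 59, 60, 62, 75, 82
The 2 values of 39 share dense rank 1.
Remaining distinct values take the next consecutive integers.

7, 1, 1, 6, 5, 4, 2, 3, 8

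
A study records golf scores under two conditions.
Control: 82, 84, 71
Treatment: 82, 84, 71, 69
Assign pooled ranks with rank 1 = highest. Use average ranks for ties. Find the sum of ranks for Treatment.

17.5

Sorted (descending): 84, 84, 82, 82, 71, 71, 69
The 2 values of 84 occupy positions 1–2 → average rank (1+2)/2 = 1.5.
The 2 values of 82 occupy positions 3–4 → average rank (3+4)/2 = 3.5.
The 2 values of 71 occupy positions 5–6 → average rank (5+6)/2 = 5.5.
Treatment values → pooled ranks: 82→3.5, 84→1.5, 71→5.5, 69→7
Rank sum = 3.5 + 1.5 + 5.5 + 7 = 17.5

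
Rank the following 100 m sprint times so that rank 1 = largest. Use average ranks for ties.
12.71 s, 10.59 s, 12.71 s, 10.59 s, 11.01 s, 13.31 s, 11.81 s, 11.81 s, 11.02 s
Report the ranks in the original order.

2.5, 8.5, 2.5, 8.5, 7, 1, 4.5, 4.5, 6

Sorted (descending): 13.31, 12.71, 12.71, 11.81, 11.81, 11.02, 11.01, 10.59, 10.59
The 2 values of 12.71 occupy positions 2–3 → average rank (2+3)/2 = 2.5.
The 2 values of 11.81 occupy positions 4–5 → average rank (4+5)/2 = 4.5.
The 2 values of 10.59 occupy positions 8–9 → average rank (8+9)/2 = 8.5.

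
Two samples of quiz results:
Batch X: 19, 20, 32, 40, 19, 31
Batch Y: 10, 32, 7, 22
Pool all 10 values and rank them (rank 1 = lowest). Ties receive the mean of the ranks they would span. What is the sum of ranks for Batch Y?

Sorted (ascending): 7, 10, 19, 19, 20, 22, 31, 32, 32, 40
The 2 values of 19 occupy positions 3–4 → average rank (3+4)/2 = 3.5.
The 2 values of 32 occupy positions 8–9 → average rank (8+9)/2 = 8.5.
Batch Y values → pooled ranks: 10→2, 32→8.5, 7→1, 22→6
Rank sum = 2 + 8.5 + 1 + 6 = 17.5

17.5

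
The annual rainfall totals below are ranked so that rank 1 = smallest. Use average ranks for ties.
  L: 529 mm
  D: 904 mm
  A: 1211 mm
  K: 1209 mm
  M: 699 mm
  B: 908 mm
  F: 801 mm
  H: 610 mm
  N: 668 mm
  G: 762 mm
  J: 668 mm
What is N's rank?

3.5

Sorted (ascending): 529, 610, 668, 668, 699, 762, 801, 904, 908, 1209, 1211
The 2 values of 668 occupy positions 3–4 → average rank (3+4)/2 = 3.5.
N has value 668 mm → rank 3.5.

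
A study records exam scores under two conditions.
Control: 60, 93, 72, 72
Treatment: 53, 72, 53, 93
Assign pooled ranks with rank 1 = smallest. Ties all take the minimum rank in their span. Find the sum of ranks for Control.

18

Sorted (ascending): 53, 53, 60, 72, 72, 72, 93, 93
The 2 values of 53 occupy positions 1–2 → each gets rank 1.
The 3 values of 72 occupy positions 4–6 → each gets rank 4.
The 2 values of 93 occupy positions 7–8 → each gets rank 7.
Control values → pooled ranks: 60→3, 93→7, 72→4, 72→4
Rank sum = 3 + 7 + 4 + 4 = 18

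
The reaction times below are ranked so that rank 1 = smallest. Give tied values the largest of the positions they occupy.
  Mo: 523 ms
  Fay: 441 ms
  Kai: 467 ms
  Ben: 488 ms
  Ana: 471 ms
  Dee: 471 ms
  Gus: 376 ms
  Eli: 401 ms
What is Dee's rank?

Sorted (ascending): 376, 401, 441, 467, 471, 471, 488, 523
The 2 values of 471 occupy positions 5–6 → each gets rank 6.
Dee has value 471 ms → rank 6.

6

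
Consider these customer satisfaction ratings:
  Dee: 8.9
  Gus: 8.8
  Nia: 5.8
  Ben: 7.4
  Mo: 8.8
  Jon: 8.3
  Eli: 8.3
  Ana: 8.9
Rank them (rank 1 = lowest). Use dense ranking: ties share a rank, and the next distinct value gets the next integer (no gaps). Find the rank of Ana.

Sorted (ascending): 5.8, 7.4, 8.3, 8.3, 8.8, 8.8, 8.9, 8.9
The 2 values of 8.3 share dense rank 3.
The 2 values of 8.8 share dense rank 4.
The 2 values of 8.9 share dense rank 5.
Remaining distinct values take the next consecutive integers.
Ana has value 8.9 → rank 5.

5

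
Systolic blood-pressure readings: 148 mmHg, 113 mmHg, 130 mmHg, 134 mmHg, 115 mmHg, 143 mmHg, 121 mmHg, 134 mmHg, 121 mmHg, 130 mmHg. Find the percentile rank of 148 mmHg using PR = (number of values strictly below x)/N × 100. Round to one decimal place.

N = 10.
Strictly below 148: 9. Equal to 148: 1.
PR = 9/10 × 100 = 90.0

90.0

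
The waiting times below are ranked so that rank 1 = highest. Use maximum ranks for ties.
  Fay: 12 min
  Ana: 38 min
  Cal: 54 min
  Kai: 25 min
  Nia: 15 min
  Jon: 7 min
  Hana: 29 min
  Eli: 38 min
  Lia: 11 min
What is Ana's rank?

Sorted (descending): 54, 38, 38, 29, 25, 15, 12, 11, 7
The 2 values of 38 occupy positions 2–3 → each gets rank 3.
Ana has value 38 min → rank 3.

3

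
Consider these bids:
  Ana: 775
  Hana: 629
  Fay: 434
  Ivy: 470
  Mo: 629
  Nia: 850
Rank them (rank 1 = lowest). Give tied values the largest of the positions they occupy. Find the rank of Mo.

4

Sorted (ascending): 434, 470, 629, 629, 775, 850
The 2 values of 629 occupy positions 3–4 → each gets rank 4.
Mo has value 629 → rank 4.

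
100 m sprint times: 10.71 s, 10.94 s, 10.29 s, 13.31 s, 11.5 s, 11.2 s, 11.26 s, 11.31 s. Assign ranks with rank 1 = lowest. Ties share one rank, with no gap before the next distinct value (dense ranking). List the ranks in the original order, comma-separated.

2, 3, 1, 8, 7, 4, 5, 6

Sorted (ascending): 10.29, 10.71, 10.94, 11.2, 11.26, 11.31, 11.5, 13.31
No ties — each value takes its position as its rank.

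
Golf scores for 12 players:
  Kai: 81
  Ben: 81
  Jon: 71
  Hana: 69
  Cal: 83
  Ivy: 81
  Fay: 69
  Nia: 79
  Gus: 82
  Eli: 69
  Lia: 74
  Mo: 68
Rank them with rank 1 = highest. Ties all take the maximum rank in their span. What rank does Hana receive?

11

Sorted (descending): 83, 82, 81, 81, 81, 79, 74, 71, 69, 69, 69, 68
The 3 values of 81 occupy positions 3–5 → each gets rank 5.
The 3 values of 69 occupy positions 9–11 → each gets rank 11.
Hana has value 69 → rank 11.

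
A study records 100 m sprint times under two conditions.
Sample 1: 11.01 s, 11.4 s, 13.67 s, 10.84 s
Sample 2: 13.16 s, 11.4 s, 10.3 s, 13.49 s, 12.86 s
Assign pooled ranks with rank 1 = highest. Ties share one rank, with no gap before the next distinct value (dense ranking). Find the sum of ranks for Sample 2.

22

Sorted (descending): 13.67, 13.49, 13.16, 12.86, 11.4, 11.4, 11.01, 10.84, 10.3
The 2 values of 11.4 share dense rank 5.
Remaining distinct values take the next consecutive integers.
Sample 2 values → pooled ranks: 13.16→3, 11.4→5, 10.3→8, 13.49→2, 12.86→4
Rank sum = 3 + 5 + 8 + 2 + 4 = 22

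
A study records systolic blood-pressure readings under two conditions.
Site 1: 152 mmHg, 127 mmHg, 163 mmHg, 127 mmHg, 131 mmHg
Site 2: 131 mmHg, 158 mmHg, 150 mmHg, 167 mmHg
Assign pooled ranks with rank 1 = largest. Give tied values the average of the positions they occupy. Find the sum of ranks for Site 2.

15.5

Sorted (descending): 167, 163, 158, 152, 150, 131, 131, 127, 127
The 2 values of 131 occupy positions 6–7 → average rank (6+7)/2 = 6.5.
The 2 values of 127 occupy positions 8–9 → average rank (8+9)/2 = 8.5.
Site 2 values → pooled ranks: 131→6.5, 158→3, 150→5, 167→1
Rank sum = 6.5 + 3 + 5 + 1 = 15.5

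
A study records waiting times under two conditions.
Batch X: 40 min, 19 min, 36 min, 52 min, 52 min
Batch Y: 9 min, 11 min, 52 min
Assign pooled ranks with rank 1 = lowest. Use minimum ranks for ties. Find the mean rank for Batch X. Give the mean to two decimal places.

4.80

Sorted (ascending): 9, 11, 19, 36, 40, 52, 52, 52
The 3 values of 52 occupy positions 6–8 → each gets rank 6.
Batch X values → pooled ranks: 40→5, 19→3, 36→4, 52→6, 52→6
Mean rank = (5 + 3 + 4 + 6 + 6) / 5 = 4.80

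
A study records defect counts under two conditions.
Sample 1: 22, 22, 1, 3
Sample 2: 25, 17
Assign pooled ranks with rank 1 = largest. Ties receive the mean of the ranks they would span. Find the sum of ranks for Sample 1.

Sorted (descending): 25, 22, 22, 17, 3, 1
The 2 values of 22 occupy positions 2–3 → average rank (2+3)/2 = 2.5.
Sample 1 values → pooled ranks: 22→2.5, 22→2.5, 1→6, 3→5
Rank sum = 2.5 + 2.5 + 6 + 5 = 16

16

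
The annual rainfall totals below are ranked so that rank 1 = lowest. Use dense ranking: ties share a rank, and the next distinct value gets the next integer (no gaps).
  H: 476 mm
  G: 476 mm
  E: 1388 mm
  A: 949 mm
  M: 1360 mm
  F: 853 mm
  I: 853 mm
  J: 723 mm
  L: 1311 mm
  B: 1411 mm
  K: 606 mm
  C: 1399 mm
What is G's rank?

Sorted (ascending): 476, 476, 606, 723, 853, 853, 949, 1311, 1360, 1388, 1399, 1411
The 2 values of 476 share dense rank 1.
The 2 values of 853 share dense rank 4.
Remaining distinct values take the next consecutive integers.
G has value 476 mm → rank 1.

1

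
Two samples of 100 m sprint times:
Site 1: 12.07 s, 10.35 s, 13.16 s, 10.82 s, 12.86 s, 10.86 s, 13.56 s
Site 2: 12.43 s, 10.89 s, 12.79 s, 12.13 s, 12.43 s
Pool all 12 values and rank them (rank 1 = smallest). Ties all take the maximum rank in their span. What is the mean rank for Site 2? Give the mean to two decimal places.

7.00

Sorted (ascending): 10.35, 10.82, 10.86, 10.89, 12.07, 12.13, 12.43, 12.43, 12.79, 12.86, 13.16, 13.56
The 2 values of 12.43 occupy positions 7–8 → each gets rank 8.
Site 2 values → pooled ranks: 12.43→8, 10.89→4, 12.79→9, 12.13→6, 12.43→8
Mean rank = (8 + 4 + 9 + 6 + 8) / 5 = 7.00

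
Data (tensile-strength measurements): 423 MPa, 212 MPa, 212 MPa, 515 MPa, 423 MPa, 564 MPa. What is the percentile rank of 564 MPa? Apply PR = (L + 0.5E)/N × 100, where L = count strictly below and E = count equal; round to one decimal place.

91.7

N = 6.
Strictly below 564: 5. Equal to 564: 1.
PR = (5 + 0.5·1)/6 × 100 = 91.7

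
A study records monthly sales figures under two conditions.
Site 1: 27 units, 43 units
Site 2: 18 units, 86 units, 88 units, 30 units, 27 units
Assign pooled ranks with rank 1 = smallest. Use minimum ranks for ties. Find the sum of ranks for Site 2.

20

Sorted (ascending): 18, 27, 27, 30, 43, 86, 88
The 2 values of 27 occupy positions 2–3 → each gets rank 2.
Site 2 values → pooled ranks: 18→1, 86→6, 88→7, 30→4, 27→2
Rank sum = 1 + 6 + 7 + 4 + 2 = 20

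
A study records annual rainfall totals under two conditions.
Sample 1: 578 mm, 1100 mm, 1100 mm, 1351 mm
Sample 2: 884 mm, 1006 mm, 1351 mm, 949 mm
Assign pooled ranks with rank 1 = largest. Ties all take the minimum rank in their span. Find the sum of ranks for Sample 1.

15

Sorted (descending): 1351, 1351, 1100, 1100, 1006, 949, 884, 578
The 2 values of 1351 occupy positions 1–2 → each gets rank 1.
The 2 values of 1100 occupy positions 3–4 → each gets rank 3.
Sample 1 values → pooled ranks: 578→8, 1100→3, 1100→3, 1351→1
Rank sum = 8 + 3 + 3 + 1 = 15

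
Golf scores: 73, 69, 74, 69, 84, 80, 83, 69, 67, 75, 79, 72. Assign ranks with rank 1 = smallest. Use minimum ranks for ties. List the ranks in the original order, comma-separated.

Sorted (ascending): 67, 69, 69, 69, 72, 73, 74, 75, 79, 80, 83, 84
The 3 values of 69 occupy positions 2–4 → each gets rank 2.

6, 2, 7, 2, 12, 10, 11, 2, 1, 8, 9, 5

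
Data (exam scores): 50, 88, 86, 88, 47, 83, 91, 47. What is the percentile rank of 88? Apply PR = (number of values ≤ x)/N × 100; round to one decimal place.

87.5

N = 8.
Strictly below 88: 5. Equal to 88: 2.
PR = 7/8 × 100 = 87.5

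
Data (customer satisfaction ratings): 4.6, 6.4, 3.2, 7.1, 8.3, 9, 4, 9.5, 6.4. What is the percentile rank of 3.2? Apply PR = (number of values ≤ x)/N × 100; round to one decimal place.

11.1

N = 9.
Strictly below 3.2: 0. Equal to 3.2: 1.
PR = 1/9 × 100 = 11.1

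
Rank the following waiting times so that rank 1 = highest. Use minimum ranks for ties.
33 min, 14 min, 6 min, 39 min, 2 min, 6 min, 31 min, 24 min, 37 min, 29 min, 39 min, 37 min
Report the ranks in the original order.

5, 9, 10, 1, 12, 10, 6, 8, 3, 7, 1, 3

Sorted (descending): 39, 39, 37, 37, 33, 31, 29, 24, 14, 6, 6, 2
The 2 values of 39 occupy positions 1–2 → each gets rank 1.
The 2 values of 37 occupy positions 3–4 → each gets rank 3.
The 2 values of 6 occupy positions 10–11 → each gets rank 10.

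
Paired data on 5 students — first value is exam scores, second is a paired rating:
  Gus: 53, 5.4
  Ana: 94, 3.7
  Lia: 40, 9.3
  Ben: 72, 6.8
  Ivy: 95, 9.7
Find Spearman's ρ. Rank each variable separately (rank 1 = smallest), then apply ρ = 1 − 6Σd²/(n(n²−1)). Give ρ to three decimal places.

0.100

Ranks of variable 1: 2, 4, 1, 3, 5
Ranks of variable 2: 2, 1, 4, 3, 5
d = r₁ − r₂: 0, 3, -3, 0, 0
d²: 0, 9, 9, 0, 0; Σd² = 18
ρ = 1 − 6·18/(5·24) = 1 − 108/120 = 0.100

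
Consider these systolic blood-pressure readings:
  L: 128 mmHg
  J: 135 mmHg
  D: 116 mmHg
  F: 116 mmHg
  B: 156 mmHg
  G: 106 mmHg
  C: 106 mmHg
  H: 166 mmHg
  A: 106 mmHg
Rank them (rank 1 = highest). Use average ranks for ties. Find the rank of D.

Sorted (descending): 166, 156, 135, 128, 116, 116, 106, 106, 106
The 2 values of 116 occupy positions 5–6 → average rank (5+6)/2 = 5.5.
The 3 values of 106 occupy positions 7–9 → average rank 8.
D has value 116 mmHg → rank 5.5.

5.5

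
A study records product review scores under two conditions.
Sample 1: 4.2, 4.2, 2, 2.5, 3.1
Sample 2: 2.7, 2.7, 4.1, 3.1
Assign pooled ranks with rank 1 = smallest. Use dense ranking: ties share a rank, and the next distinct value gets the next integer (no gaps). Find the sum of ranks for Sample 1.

19

Sorted (ascending): 2, 2.5, 2.7, 2.7, 3.1, 3.1, 4.1, 4.2, 4.2
The 2 values of 2.7 share dense rank 3.
The 2 values of 3.1 share dense rank 4.
The 2 values of 4.2 share dense rank 6.
Remaining distinct values take the next consecutive integers.
Sample 1 values → pooled ranks: 4.2→6, 4.2→6, 2→1, 2.5→2, 3.1→4
Rank sum = 6 + 6 + 1 + 2 + 4 = 19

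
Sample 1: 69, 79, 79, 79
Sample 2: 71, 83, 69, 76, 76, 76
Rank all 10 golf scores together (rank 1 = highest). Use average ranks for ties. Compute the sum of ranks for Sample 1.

18.5

Sorted (descending): 83, 79, 79, 79, 76, 76, 76, 71, 69, 69
The 3 values of 79 occupy positions 2–4 → average rank 3.
The 3 values of 76 occupy positions 5–7 → average rank 6.
The 2 values of 69 occupy positions 9–10 → average rank (9+10)/2 = 9.5.
Sample 1 values → pooled ranks: 69→9.5, 79→3, 79→3, 79→3
Rank sum = 9.5 + 3 + 3 + 3 = 18.5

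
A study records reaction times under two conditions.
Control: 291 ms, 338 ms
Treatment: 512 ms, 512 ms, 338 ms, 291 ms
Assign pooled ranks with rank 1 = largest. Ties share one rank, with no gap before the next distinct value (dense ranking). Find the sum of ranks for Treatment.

Sorted (descending): 512, 512, 338, 338, 291, 291
The 2 values of 512 share dense rank 1.
The 2 values of 338 share dense rank 2.
The 2 values of 291 share dense rank 3.
Treatment values → pooled ranks: 512→1, 512→1, 338→2, 291→3
Rank sum = 1 + 1 + 2 + 3 = 7

7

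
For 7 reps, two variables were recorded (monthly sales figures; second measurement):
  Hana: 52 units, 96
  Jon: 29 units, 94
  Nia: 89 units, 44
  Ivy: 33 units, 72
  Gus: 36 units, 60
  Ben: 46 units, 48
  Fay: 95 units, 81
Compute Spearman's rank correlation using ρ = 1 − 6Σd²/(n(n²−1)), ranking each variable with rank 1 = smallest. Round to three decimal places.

Ranks of variable 1: 5, 1, 6, 2, 3, 4, 7
Ranks of variable 2: 7, 6, 1, 4, 3, 2, 5
d = r₁ − r₂: -2, -5, 5, -2, 0, 2, 2
d²: 4, 25, 25, 4, 0, 4, 4; Σd² = 66
ρ = 1 − 6·66/(7·48) = 1 − 396/336 = -0.179

-0.179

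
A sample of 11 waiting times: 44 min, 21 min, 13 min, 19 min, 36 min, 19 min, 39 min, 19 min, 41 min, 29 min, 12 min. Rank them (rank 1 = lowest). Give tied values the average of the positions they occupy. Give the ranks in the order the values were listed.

11, 6, 2, 4, 8, 4, 9, 4, 10, 7, 1

Sorted (ascending): 12, 13, 19, 19, 19, 21, 29, 36, 39, 41, 44
The 3 values of 19 occupy positions 3–5 → average rank 4.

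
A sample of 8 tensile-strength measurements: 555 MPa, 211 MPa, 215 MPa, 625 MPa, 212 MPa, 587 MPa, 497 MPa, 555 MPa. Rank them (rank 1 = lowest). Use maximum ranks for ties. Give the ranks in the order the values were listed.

Sorted (ascending): 211, 212, 215, 497, 555, 555, 587, 625
The 2 values of 555 occupy positions 5–6 → each gets rank 6.

6, 1, 3, 8, 2, 7, 4, 6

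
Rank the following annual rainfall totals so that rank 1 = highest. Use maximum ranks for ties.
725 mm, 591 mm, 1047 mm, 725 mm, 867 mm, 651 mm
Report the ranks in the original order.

Sorted (descending): 1047, 867, 725, 725, 651, 591
The 2 values of 725 occupy positions 3–4 → each gets rank 4.

4, 6, 1, 4, 2, 5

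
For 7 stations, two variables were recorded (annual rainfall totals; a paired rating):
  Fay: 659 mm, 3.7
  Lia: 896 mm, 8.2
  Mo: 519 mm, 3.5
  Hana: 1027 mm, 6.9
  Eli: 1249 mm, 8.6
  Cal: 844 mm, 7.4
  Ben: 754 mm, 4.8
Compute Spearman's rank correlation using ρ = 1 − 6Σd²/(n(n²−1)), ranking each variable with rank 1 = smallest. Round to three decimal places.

0.893

Ranks of variable 1: 2, 5, 1, 6, 7, 4, 3
Ranks of variable 2: 2, 6, 1, 4, 7, 5, 3
d = r₁ − r₂: 0, -1, 0, 2, 0, -1, 0
d²: 0, 1, 0, 4, 0, 1, 0; Σd² = 6
ρ = 1 − 6·6/(7·48) = 1 − 36/336 = 0.893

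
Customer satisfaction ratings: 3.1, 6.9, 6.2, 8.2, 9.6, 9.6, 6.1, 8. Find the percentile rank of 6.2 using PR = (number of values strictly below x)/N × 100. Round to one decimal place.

25.0

N = 8.
Strictly below 6.2: 2. Equal to 6.2: 1.
PR = 2/8 × 100 = 25.0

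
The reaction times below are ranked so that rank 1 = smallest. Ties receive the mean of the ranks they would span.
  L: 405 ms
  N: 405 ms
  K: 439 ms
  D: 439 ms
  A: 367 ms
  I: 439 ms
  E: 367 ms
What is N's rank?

3.5

Sorted (ascending): 367, 367, 405, 405, 439, 439, 439
The 2 values of 367 occupy positions 1–2 → average rank (1+2)/2 = 1.5.
The 2 values of 405 occupy positions 3–4 → average rank (3+4)/2 = 3.5.
The 3 values of 439 occupy positions 5–7 → average rank 6.
N has value 405 ms → rank 3.5.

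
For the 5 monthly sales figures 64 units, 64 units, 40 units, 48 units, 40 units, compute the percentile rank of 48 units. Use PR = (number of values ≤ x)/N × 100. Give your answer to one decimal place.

60.0

N = 5.
Strictly below 48: 2. Equal to 48: 1.
PR = 3/5 × 100 = 60.0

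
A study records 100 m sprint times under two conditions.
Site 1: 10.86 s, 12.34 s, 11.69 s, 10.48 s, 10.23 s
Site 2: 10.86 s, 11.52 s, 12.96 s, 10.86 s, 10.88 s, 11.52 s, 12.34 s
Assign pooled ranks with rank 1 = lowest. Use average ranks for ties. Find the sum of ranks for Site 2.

Sorted (ascending): 10.23, 10.48, 10.86, 10.86, 10.86, 10.88, 11.52, 11.52, 11.69, 12.34, 12.34, 12.96
The 3 values of 10.86 occupy positions 3–5 → average rank 4.
The 2 values of 11.52 occupy positions 7–8 → average rank (7+8)/2 = 7.5.
The 2 values of 12.34 occupy positions 10–11 → average rank (10+11)/2 = 10.5.
Site 2 values → pooled ranks: 10.86→4, 11.52→7.5, 12.96→12, 10.86→4, 10.88→6, 11.52→7.5, 12.34→10.5
Rank sum = 4 + 7.5 + 12 + 4 + 6 + 7.5 + 10.5 = 51.5

51.5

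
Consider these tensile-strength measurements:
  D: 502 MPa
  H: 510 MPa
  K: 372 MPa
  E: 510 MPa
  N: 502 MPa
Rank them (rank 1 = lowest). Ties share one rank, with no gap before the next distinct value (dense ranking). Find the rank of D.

Sorted (ascending): 372, 502, 502, 510, 510
The 2 values of 502 share dense rank 2.
The 2 values of 510 share dense rank 3.
Remaining distinct values take the next consecutive integers.
D has value 502 MPa → rank 2.

2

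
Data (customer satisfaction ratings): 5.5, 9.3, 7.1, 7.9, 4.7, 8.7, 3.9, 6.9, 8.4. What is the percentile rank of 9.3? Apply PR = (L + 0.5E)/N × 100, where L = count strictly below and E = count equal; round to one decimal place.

94.4

N = 9.
Strictly below 9.3: 8. Equal to 9.3: 1.
PR = (8 + 0.5·1)/9 × 100 = 94.4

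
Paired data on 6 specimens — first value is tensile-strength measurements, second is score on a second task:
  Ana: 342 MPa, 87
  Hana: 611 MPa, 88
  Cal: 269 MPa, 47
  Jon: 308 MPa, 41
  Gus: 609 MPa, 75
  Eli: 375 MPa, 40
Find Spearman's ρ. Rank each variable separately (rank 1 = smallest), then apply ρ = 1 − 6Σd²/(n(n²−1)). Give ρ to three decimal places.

Ranks of variable 1: 3, 6, 1, 2, 5, 4
Ranks of variable 2: 5, 6, 3, 2, 4, 1
d = r₁ − r₂: -2, 0, -2, 0, 1, 3
d²: 4, 0, 4, 0, 1, 9; Σd² = 18
ρ = 1 − 6·18/(6·35) = 1 − 108/210 = 0.486

0.486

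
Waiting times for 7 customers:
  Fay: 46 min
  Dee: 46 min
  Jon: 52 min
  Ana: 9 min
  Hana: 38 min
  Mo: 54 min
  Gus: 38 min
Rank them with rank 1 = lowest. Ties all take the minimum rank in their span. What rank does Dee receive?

Sorted (ascending): 9, 38, 38, 46, 46, 52, 54
The 2 values of 38 occupy positions 2–3 → each gets rank 2.
The 2 values of 46 occupy positions 4–5 → each gets rank 4.
Dee has value 46 min → rank 4.

4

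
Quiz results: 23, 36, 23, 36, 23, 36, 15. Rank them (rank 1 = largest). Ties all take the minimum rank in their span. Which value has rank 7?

Sorted (descending): 36, 36, 36, 23, 23, 23, 15
The 3 values of 36 occupy positions 1–3 → each gets rank 1.
The 3 values of 23 occupy positions 4–6 → each gets rank 4.
Rank 7 → value 15.

15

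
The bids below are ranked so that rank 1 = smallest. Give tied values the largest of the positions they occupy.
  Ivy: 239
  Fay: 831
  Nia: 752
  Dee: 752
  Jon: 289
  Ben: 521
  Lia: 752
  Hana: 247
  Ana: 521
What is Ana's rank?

Sorted (ascending): 239, 247, 289, 521, 521, 752, 752, 752, 831
The 2 values of 521 occupy positions 4–5 → each gets rank 5.
The 3 values of 752 occupy positions 6–8 → each gets rank 8.
Ana has value 521 → rank 5.

5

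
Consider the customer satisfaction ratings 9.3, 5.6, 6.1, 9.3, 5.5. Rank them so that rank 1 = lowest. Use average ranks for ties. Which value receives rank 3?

6.1

Sorted (ascending): 5.5, 5.6, 6.1, 9.3, 9.3
The 2 values of 9.3 occupy positions 4–5 → average rank (4+5)/2 = 4.5.
Rank 3 → value 6.1.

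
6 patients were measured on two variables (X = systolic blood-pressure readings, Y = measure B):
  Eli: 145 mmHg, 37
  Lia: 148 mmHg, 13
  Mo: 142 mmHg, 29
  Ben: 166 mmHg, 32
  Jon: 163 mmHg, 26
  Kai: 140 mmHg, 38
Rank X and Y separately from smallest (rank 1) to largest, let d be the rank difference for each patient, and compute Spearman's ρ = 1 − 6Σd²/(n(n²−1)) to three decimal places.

Ranks of variable 1: 3, 4, 2, 6, 5, 1
Ranks of variable 2: 5, 1, 3, 4, 2, 6
d = r₁ − r₂: -2, 3, -1, 2, 3, -5
d²: 4, 9, 1, 4, 9, 25; Σd² = 52
ρ = 1 − 6·52/(6·35) = 1 − 312/210 = -0.486

-0.486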